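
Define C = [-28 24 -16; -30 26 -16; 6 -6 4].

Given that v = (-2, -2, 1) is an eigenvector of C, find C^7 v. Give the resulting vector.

First find the eigenvalue: Cv = (-8, -8, 4) = 4·(-2, -2, 1), so λ = 4.
Then C^7 v = λ^7·v = 4^7·(-2, -2, 1) = 16384·(-2, -2, 1) = (-32768, -32768, 16384).

(-32768, -32768, 16384)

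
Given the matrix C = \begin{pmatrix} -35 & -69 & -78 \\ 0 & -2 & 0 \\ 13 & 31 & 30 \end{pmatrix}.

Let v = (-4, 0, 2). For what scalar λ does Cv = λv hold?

Compute Cv: C·(-4, 0, 2) = (-16, 0, 8).
Since Cv = λv, compare component 1: -16 = λ·-4, so λ = 4.

4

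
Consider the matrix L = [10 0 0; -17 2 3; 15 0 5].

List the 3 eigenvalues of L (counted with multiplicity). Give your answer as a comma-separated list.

The characteristic polynomial is p(lambda) = det(lambda·I - L).
Cofactor expansion gives p(lambda) = lambda^3 - 17·lambda^2 + 80·lambda - 100.
Rational-root test: lambda = 2 gives p(2) = 0.
Factor out (lambda - 2): p(lambda) = (lambda - 2)·(lambda^2 - 15·lambda + 50).
The quadratic factors as (lambda - 5)·(lambda - 10).
Eigenvalues: 2, 5, 10.

2, 5, 10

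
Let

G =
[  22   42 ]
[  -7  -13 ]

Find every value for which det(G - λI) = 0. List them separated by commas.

1, 8

det(G - λI) = (22 - λ)(-13 - λ) - (42)·(-7) = λ^2 - 9λ + 8.
This factors as (λ - 1)·(λ - 8) = 0.
Eigenvalues: 1, 8.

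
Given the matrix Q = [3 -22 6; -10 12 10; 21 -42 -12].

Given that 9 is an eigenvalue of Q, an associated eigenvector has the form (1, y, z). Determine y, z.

0, 1

We need (Q - 9I)v = 0.
Q - 9I = [[-6, -22, 6], [-10, 3, 10], [21, -42, -21]].
Row 1: (-6)·1 + (-22)·y + (6)·z = 0
Row 2: (-10)·1 + (3)·y + (10)·z = 0
Row 3: (21)·1 + (-42)·y + (-21)·z = 0
Solving gives y = 0, z = 1.
Check: Q·(1, 0, 1) = (9, 0, 9) = 9·(1, 0, 1).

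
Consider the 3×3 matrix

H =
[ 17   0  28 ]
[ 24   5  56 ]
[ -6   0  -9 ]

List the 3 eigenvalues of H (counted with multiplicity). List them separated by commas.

Compute the characteristic polynomial p(t) = det(tI - H).
Cofactor expansion gives p(t) = t^3 - 13t^2 + 55t - 75.
Try t = 3: p(3) = 0, so 3 is a root.
Factor out (t - 3): p(t) = (t - 3)·(t^2 - 10t + 25).
The quadratic factor is (t - 5)^2.
Eigenvalues: 3, 5, 5.

3, 5, 5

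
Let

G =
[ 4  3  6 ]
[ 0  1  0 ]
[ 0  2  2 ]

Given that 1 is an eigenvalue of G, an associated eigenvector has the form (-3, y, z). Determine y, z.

We need (G - 1I)v = 0.
G - 1I = [[3, 3, 6], [0, 0, 0], [0, 2, 1]].
Row 1: (3)·-3 + (3)·y + (6)·z = 0
Row 2: (0)·-3 + (0)·y + (0)·z = 0
Row 3: (0)·-3 + (2)·y + (1)·z = 0
Solving gives y = -1, z = 2.
Check: G·(-3, -1, 2) = (-3, -1, 2) = 1·(-3, -1, 2).

-1, 2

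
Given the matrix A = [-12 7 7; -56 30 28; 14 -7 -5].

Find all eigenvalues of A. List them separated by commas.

2, 2, 9

Compute the characteristic polynomial p(s) = det(sI - A).
Cofactor expansion gives p(s) = s^3 - 13s^2 + 40s - 36.
Rational-root test: s = 2 gives p(2) = 0.
Factor out (s - 2): p(s) = (s - 2)·(s^2 - 11s + 18).
The quadratic factors as (s - 2)·(s - 9).
Eigenvalues: 2, 2, 9.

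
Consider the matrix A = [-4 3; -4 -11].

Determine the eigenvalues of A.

-8, -7

det(A - sI) = (-4 - s)(-11 - s) - (3)·(-4) = s^2 + 15s + 56.
This factors as (s + 8)·(s + 7) = 0.
Eigenvalues: -8, -7.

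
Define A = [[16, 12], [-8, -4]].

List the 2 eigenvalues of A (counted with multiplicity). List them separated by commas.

4, 8

det(A - sI) = (16 - s)(-4 - s) - (12)·(-8) = s^2 - 12s + 32.
This factors as (s - 4)·(s - 8) = 0.
Eigenvalues: 4, 8.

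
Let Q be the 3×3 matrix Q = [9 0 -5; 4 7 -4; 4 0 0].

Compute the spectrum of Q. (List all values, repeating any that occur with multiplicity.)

4, 5, 7

Set up det(lambda·I - Q) = 0.
Expanding the 3×3 determinant: p(lambda) = lambda^3 - 16·lambda^2 + 83·lambda - 140.
Rational-root test: lambda = 4 gives p(4) = 0.
Dividing by (lambda - 4) leaves lambda^2 - 12·lambda + 35.
The quadratic factors as (lambda - 5)·(lambda - 7).
Eigenvalues: 4, 5, 7.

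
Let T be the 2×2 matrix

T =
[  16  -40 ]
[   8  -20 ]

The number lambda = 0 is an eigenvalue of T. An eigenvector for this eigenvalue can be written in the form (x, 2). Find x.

5

We need (T)v = 0.
T = [[16, -40], [8, -20]].
Row 1: (16)·x + (-40)·2 = 0
Row 2: (8)·x + (-20)·2 = 0
Solving gives x = 5.
Check: T·(5, 2) = (0, 0) = 0·(5, 2).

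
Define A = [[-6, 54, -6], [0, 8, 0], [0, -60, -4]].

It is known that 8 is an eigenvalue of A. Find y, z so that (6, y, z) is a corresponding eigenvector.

1, -5

We need (A - 8I)v = 0.
A - 8I = [[-14, 54, -6], [0, 0, 0], [0, -60, -12]].
Row 1: (-14)·6 + (54)·y + (-6)·z = 0
Row 2: (0)·6 + (0)·y + (0)·z = 0
Row 3: (0)·6 + (-60)·y + (-12)·z = 0
Solving gives y = 1, z = -5.
Check: A·(6, 1, -5) = (48, 8, -40) = 8·(6, 1, -5).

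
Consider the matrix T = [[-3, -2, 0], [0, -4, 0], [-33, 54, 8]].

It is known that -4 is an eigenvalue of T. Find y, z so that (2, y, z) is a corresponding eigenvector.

1, 1

We need (T + 4I)v = 0.
T + 4I = [[1, -2, 0], [0, 0, 0], [-33, 54, 12]].
Row 1: (1)·2 + (-2)·y + (0)·z = 0
Row 2: (0)·2 + (0)·y + (0)·z = 0
Row 3: (-33)·2 + (54)·y + (12)·z = 0
Solving gives y = 1, z = 1.
Check: T·(2, 1, 1) = (-8, -4, -4) = -4·(2, 1, 1).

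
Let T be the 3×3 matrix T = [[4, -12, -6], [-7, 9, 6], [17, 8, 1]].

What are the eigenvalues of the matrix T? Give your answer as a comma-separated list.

-3, 7, 10

The characteristic polynomial is p(lambda) = det(lambda·I - T).
Cofactor expansion gives p(lambda) = lambda^3 - 14·lambda^2 + 19·lambda + 210.
Try lambda = -3: p(-3) = 0, so -3 is a root.
Dividing by (lambda + 3) leaves lambda^2 - 17·lambda + 70.
The quadratic factors as (lambda - 7)·(lambda - 10).
Eigenvalues: -3, 7, 10.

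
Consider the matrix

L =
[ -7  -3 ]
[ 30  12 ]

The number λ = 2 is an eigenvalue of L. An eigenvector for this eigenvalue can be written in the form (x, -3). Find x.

1

We need (L - 2I)v = 0.
L - 2I = [[-9, -3], [30, 10]].
Row 1: (-9)·x + (-3)·-3 = 0
Row 2: (30)·x + (10)·-3 = 0
Solving gives x = 1.
Check: L·(1, -3) = (2, -6) = 2·(1, -3).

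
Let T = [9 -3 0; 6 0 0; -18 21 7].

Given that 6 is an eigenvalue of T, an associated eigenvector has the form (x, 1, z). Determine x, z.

We need (T - 6I)v = 0.
T - 6I = [[3, -3, 0], [6, -6, 0], [-18, 21, 1]].
Row 1: (3)·x + (-3)·1 + (0)·z = 0
Row 2: (6)·x + (-6)·1 + (0)·z = 0
Row 3: (-18)·x + (21)·1 + (1)·z = 0
Solving gives x = 1, z = -3.
Check: T·(1, 1, -3) = (6, 6, -18) = 6·(1, 1, -3).

1, -3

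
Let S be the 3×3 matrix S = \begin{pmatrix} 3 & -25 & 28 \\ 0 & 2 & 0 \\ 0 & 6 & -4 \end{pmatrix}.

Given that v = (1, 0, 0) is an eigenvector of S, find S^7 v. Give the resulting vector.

(2187, 0, 0)

First find the eigenvalue: Sv = (3, 0, 0) = 3·(1, 0, 0), so λ = 3.
Then S^7 v = λ^7·v = 3^7·(1, 0, 0) = 2187·(1, 0, 0) = (2187, 0, 0).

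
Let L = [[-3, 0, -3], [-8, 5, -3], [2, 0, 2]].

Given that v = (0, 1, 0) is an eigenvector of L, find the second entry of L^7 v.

78125

First find the eigenvalue: Lv = (0, 5, 0) = 5·(0, 1, 0), so λ = 5.
Then L^7 v = λ^7·v = 5^7·(0, 1, 0) = 78125·(0, 1, 0) = (0, 78125, 0).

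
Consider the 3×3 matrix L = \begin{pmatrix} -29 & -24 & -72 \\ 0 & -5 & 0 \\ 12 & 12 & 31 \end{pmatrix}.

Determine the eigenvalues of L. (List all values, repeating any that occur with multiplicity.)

Compute the characteristic polynomial p(μ) = det(μI - L).
Expanding the 3×3 determinant: p(μ) = μ^3 + 3μ^2 - 45μ - 175.
Try μ = -5: p(-5) = 0, so -5 is a root.
Factor out (μ + 5): p(μ) = (μ + 5)·(μ^2 - 2μ - 35).
The quadratic factors as (μ + 5)·(μ - 7).
Eigenvalues: -5, -5, 7.

-5, -5, 7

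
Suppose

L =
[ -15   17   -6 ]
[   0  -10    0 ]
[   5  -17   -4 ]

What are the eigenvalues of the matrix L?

-10, -10, -9

Set up det(μI - L) = 0.
Expanding the 3×3 determinant: p(μ) = μ^3 + 29μ^2 + 280μ + 900.
Since p(-9) = 0, μ = -9 is a root.
Factor out (μ + 9): p(μ) = (μ + 9)·(μ^2 + 20μ + 100).
The quadratic factor is (μ + 10)^2.
Eigenvalues: -10, -10, -9.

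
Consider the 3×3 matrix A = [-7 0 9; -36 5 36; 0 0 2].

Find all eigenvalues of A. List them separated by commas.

Set up det(lambda·I - A) = 0.
Expanding the 3×3 determinant: p(lambda) = lambda^3 - 39·lambda + 70.
Since p(-7) = 0, lambda = -7 is a root.
Dividing by (lambda + 7) leaves lambda^2 - 7·lambda + 10.
The quadratic factors as (lambda - 2)·(lambda - 5).
Eigenvalues: -7, 2, 5.

-7, 2, 5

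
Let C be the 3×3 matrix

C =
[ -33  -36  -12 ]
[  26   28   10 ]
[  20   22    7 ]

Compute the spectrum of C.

-1, 0, 3

Compute the characteristic polynomial p(λ) = det(λI - C).
Cofactor expansion gives p(λ) = λ^3 - 2λ^2 - 3λ.
Since p(0) = 0, λ = 0 is a root.
Factor out λ: p(λ) = λ·(λ^2 - 2λ - 3).
The quadratic factors as (λ + 1)·(λ - 3).
Eigenvalues: -1, 0, 3.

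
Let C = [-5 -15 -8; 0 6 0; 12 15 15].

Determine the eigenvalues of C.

Compute the characteristic polynomial p(λ) = det(λI - C).
Expanding the 3×3 determinant: p(λ) = λ^3 - 16λ^2 + 81λ - 126.
Since p(3) = 0, λ = 3 is a root.
Dividing by (λ - 3) leaves λ^2 - 13λ + 42.
The quadratic factors as (λ - 6)·(λ - 7).
Eigenvalues: 3, 6, 7.

3, 6, 7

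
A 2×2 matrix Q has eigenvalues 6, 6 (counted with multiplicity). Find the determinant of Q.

det(Q) is the product of the eigenvalues: (6) · (6) = 36.

36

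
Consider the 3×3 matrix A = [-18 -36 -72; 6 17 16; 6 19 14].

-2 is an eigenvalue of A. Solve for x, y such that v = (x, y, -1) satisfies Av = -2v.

We need (A + 2I)v = 0.
A + 2I = [[-16, -36, -72], [6, 19, 16], [6, 19, 16]].
Row 1: (-16)·x + (-36)·y + (-72)·-1 = 0
Row 2: (6)·x + (19)·y + (16)·-1 = 0
Row 3: (6)·x + (19)·y + (16)·-1 = 0
Solving gives x = 9, y = -2.
Check: A·(9, -2, -1) = (-18, 4, 2) = -2·(9, -2, -1).

9, -2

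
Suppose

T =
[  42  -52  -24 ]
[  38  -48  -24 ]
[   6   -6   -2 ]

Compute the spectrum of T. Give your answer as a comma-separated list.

Compute the characteristic polynomial p(λ) = det(λI - T).
Expanding the 3×3 determinant: p(λ) = λ^3 + 8λ^2 - 28λ - 80.
Try λ = -10: p(-10) = 0, so -10 is a root.
Dividing by (λ + 10) leaves λ^2 - 2λ - 8.
The quadratic factors as (λ + 2)·(λ - 4).
Eigenvalues: -10, -2, 4.

-10, -2, 4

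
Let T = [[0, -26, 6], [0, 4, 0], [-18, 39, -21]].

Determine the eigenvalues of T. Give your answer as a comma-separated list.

The characteristic polynomial is p(λ) = det(λI - T).
Expanding along the first row, p(λ) = λ^3 + 17λ^2 + 24λ - 432.
Since p(-9) = 0, λ = -9 is a root.
Factor out (λ + 9): p(λ) = (λ + 9)·(λ^2 + 8λ - 48).
The quadratic factors as (λ + 12)·(λ - 4).
Eigenvalues: -12, -9, 4.

-12, -9, 4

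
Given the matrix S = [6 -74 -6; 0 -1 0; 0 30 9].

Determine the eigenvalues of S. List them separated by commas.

Compute the characteristic polynomial p(lambda) = det(lambda·I - S).
Expanding along the first row, p(lambda) = lambda^3 - 14·lambda^2 + 39·lambda + 54.
Rational-root test: lambda = -1 gives p(-1) = 0.
Dividing by (lambda + 1) leaves lambda^2 - 15·lambda + 54.
The quadratic factors as (lambda - 6)·(lambda - 9).
Eigenvalues: -1, 6, 9.

-1, 6, 9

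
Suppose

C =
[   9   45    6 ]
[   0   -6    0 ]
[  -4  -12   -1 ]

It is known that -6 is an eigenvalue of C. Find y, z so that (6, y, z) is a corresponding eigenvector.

-2, 0

We need (C + 6I)v = 0.
C + 6I = [[15, 45, 6], [0, 0, 0], [-4, -12, 5]].
Row 1: (15)·6 + (45)·y + (6)·z = 0
Row 2: (0)·6 + (0)·y + (0)·z = 0
Row 3: (-4)·6 + (-12)·y + (5)·z = 0
Solving gives y = -2, z = 0.
Check: C·(6, -2, 0) = (-36, 12, 0) = -6·(6, -2, 0).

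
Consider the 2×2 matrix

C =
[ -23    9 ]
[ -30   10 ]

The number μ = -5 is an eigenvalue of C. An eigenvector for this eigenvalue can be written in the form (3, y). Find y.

6

We need (C + 5I)v = 0.
C + 5I = [[-18, 9], [-30, 15]].
Row 1: (-18)·3 + (9)·y = 0
Row 2: (-30)·3 + (15)·y = 0
Solving gives y = 6.
Check: C·(3, 6) = (-15, -30) = -5·(3, 6).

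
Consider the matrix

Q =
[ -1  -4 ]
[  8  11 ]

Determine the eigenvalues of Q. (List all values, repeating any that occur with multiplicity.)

det(Q - lambda·I) = (-1 - lambda)(11 - lambda) - (-4)·(8) = lambda^2 - 10·lambda + 21.
This factors as (lambda - 3)·(lambda - 7) = 0.
Eigenvalues: 3, 7.

3, 7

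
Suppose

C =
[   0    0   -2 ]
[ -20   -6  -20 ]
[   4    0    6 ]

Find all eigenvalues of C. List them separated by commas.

The characteristic polynomial is p(λ) = det(λI - C).
Expanding the 3×3 determinant: p(λ) = λ^3 - 28λ + 48.
Try λ = 2: p(2) = 0, so 2 is a root.
Factor out (λ - 2): p(λ) = (λ - 2)·(λ^2 + 2λ - 24).
The quadratic factors as (λ + 6)·(λ - 4).
Eigenvalues: -6, 2, 4.

-6, 2, 4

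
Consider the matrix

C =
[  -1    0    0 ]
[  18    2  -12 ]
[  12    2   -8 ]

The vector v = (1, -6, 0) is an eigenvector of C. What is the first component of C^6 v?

First find the eigenvalue: Cv = (-1, 6, 0) = -1·(1, -6, 0), so λ = -1.
Then C^6 v = λ^6·v = (-1)^6·(1, -6, 0) = 1·(1, -6, 0) = (1, -6, 0).

1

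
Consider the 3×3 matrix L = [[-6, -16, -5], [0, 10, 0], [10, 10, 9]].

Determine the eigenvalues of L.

Set up det(μI - L) = 0.
Expanding the 3×3 determinant: p(μ) = μ^3 - 13μ^2 + 26μ + 40.
Since p(10) = 0, μ = 10 is a root.
Factor out (μ - 10): p(μ) = (μ - 10)·(μ^2 - 3μ - 4).
The quadratic factors as (μ + 1)·(μ - 4).
Eigenvalues: -1, 4, 10.

-1, 4, 10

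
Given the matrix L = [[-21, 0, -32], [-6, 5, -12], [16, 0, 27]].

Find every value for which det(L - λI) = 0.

Set up det(μI - L) = 0.
Cofactor expansion gives p(μ) = μ^3 - 11μ^2 - 25μ + 275.
Since p(-5) = 0, μ = -5 is a root.
Dividing by (μ + 5) leaves μ^2 - 16μ + 55.
The quadratic factors as (μ - 5)·(μ - 11).
Eigenvalues: -5, 5, 11.

-5, 5, 11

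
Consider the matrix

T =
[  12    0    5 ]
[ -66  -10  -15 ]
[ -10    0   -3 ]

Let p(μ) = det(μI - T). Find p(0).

p(0) = det(0·I − T) = det(−T) = (−1)^3·det(T).
det(T) = -140, so p(0) = 140.

140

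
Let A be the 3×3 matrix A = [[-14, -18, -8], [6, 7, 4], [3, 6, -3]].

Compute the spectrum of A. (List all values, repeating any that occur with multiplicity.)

-5, -3, -2

Compute the characteristic polynomial p(μ) = det(μI - A).
Expanding the 3×3 determinant: p(μ) = μ^3 + 10μ^2 + 31μ + 30.
Try μ = -2: p(-2) = 0, so -2 is a root.
Factor out (μ + 2): p(μ) = (μ + 2)·(μ^2 + 8μ + 15).
The quadratic factors as (μ + 5)·(μ + 3).
Eigenvalues: -5, -3, -2.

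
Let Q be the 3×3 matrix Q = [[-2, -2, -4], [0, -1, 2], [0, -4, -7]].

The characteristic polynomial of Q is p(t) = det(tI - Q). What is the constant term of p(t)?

30

p(t) = t^3 + 10t^2 + 31t + 30.
The constant term is 30.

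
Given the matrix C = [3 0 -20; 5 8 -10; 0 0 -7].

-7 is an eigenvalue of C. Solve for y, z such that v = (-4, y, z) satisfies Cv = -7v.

We need (C + 7I)v = 0.
C + 7I = [[10, 0, -20], [5, 15, -10], [0, 0, 0]].
Row 1: (10)·-4 + (0)·y + (-20)·z = 0
Row 2: (5)·-4 + (15)·y + (-10)·z = 0
Row 3: (0)·-4 + (0)·y + (0)·z = 0
Solving gives y = 0, z = -2.
Check: C·(-4, 0, -2) = (28, 0, 14) = -7·(-4, 0, -2).

0, -2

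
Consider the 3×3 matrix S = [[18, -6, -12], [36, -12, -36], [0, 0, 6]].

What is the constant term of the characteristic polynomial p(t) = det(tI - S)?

0

p(0) = det(0·I − S) = det(−S) = (−1)^3·det(S).
det(S) = 0, so p(0) = 0.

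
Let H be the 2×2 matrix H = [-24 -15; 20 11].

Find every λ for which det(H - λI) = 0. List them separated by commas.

det(H - sI) = (-24 - s)(11 - s) - (-15)·(20) = s^2 + 13s + 36.
This factors as (s + 9)·(s + 4) = 0.
Eigenvalues: -9, -4.

-9, -4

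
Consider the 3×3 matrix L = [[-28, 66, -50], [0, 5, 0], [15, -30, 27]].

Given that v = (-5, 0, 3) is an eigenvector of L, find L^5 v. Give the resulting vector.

First find the eigenvalue: Lv = (-10, 0, 6) = 2·(-5, 0, 3), so λ = 2.
Then L^5 v = λ^5·v = 2^5·(-5, 0, 3) = 32·(-5, 0, 3) = (-160, 0, 96).

(-160, 0, 96)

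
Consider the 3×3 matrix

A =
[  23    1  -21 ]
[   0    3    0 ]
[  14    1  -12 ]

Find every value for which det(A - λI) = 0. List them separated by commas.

2, 3, 9

Set up det(λI - A) = 0.
Expanding along the first row, p(λ) = λ^3 - 14λ^2 + 51λ - 54.
Since p(2) = 0, λ = 2 is a root.
Dividing by (λ - 2) leaves λ^2 - 12λ + 27.
The quadratic factors as (λ - 3)·(λ - 9).
Eigenvalues: 2, 3, 9.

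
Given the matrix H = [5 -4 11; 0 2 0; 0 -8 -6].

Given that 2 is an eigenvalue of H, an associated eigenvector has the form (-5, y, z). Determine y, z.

We need (H - 2I)v = 0.
H - 2I = [[3, -4, 11], [0, 0, 0], [0, -8, -8]].
Row 1: (3)·-5 + (-4)·y + (11)·z = 0
Row 2: (0)·-5 + (0)·y + (0)·z = 0
Row 3: (0)·-5 + (-8)·y + (-8)·z = 0
Solving gives y = -1, z = 1.
Check: H·(-5, -1, 1) = (-10, -2, 2) = 2·(-5, -1, 1).

-1, 1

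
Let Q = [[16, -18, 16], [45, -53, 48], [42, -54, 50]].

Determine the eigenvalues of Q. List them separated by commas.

The characteristic polynomial is p(t) = det(tI - Q).
Expanding the 3×3 determinant: p(t) = t^3 - 13t^2 + 32t - 20.
Try t = 1: p(1) = 0, so 1 is a root.
Factor out (t - 1): p(t) = (t - 1)·(t^2 - 12t + 20).
The quadratic factors as (t - 2)·(t - 10).
Eigenvalues: 1, 2, 10.

1, 2, 10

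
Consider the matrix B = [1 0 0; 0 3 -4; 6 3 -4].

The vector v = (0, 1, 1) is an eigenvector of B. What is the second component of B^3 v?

First find the eigenvalue: Bv = (0, -1, -1) = -1·(0, 1, 1), so λ = -1.
Then B^3 v = λ^3·v = (-1)^3·(0, 1, 1) = -1·(0, 1, 1) = (0, -1, -1).

-1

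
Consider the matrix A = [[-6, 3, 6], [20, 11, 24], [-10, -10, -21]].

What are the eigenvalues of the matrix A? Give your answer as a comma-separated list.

Set up det(λI - A) = 0.
Expanding the 3×3 determinant: p(λ) = λ^3 + 16λ^2 + 69λ + 54.
Since p(-1) = 0, λ = -1 is a root.
Factor out (λ + 1): p(λ) = (λ + 1)·(λ^2 + 15λ + 54).
The quadratic factors as (λ + 9)·(λ + 6).
Eigenvalues: -9, -6, -1.

-9, -6, -1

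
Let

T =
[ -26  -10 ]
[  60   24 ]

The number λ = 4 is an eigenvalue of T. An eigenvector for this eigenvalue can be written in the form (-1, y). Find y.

3

We need (T - 4I)v = 0.
T - 4I = [[-30, -10], [60, 20]].
Row 1: (-30)·-1 + (-10)·y = 0
Row 2: (60)·-1 + (20)·y = 0
Solving gives y = 3.
Check: T·(-1, 3) = (-4, 12) = 4·(-1, 3).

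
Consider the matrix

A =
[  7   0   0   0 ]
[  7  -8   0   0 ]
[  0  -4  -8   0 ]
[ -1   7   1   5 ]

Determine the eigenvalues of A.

A is lower triangular, so its eigenvalues are the diagonal entries.
Diagonal: 7, -8, -8, 5.

-8, -8, 5, 7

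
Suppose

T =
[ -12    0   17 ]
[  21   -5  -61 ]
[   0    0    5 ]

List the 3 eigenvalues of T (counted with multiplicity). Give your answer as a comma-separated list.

-12, -5, 5

Compute the characteristic polynomial p(λ) = det(λI - T).
Expanding along the first row, p(λ) = λ^3 + 12λ^2 - 25λ - 300.
Since p(5) = 0, λ = 5 is a root.
Factor out (λ - 5): p(λ) = (λ - 5)·(λ^2 + 17λ + 60).
The quadratic factors as (λ + 12)·(λ + 5).
Eigenvalues: -12, -5, 5.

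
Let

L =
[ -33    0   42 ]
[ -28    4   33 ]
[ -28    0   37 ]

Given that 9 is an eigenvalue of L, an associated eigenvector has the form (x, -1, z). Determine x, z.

We need (L - 9I)v = 0.
L - 9I = [[-42, 0, 42], [-28, -5, 33], [-28, 0, 28]].
Row 1: (-42)·x + (0)·-1 + (42)·z = 0
Row 2: (-28)·x + (-5)·-1 + (33)·z = 0
Row 3: (-28)·x + (0)·-1 + (28)·z = 0
Solving gives x = -1, z = -1.
Check: L·(-1, -1, -1) = (-9, -9, -9) = 9·(-1, -1, -1).

-1, -1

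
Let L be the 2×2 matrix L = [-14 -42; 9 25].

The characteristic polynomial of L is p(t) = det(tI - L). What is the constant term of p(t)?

28

p(t) = t^2 - 11t + 28.
The constant term is 28.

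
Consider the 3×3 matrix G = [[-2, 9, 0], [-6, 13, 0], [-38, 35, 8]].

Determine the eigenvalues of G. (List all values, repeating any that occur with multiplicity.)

Compute the characteristic polynomial p(lambda) = det(lambda·I - G).
Cofactor expansion gives p(lambda) = lambda^3 - 19·lambda^2 + 116·lambda - 224.
Try lambda = 4: p(4) = 0, so 4 is a root.
Dividing by (lambda - 4) leaves lambda^2 - 15·lambda + 56.
The quadratic factors as (lambda - 7)·(lambda - 8).
Eigenvalues: 4, 7, 8.

4, 7, 8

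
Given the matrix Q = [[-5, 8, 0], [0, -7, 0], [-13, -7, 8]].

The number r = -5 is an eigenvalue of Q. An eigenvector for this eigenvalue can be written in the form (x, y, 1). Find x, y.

We need (Q + 5I)v = 0.
Q + 5I = [[0, 8, 0], [0, -2, 0], [-13, -7, 13]].
Row 1: (0)·x + (8)·y + (0)·1 = 0
Row 2: (0)·x + (-2)·y + (0)·1 = 0
Row 3: (-13)·x + (-7)·y + (13)·1 = 0
Solving gives x = 1, y = 0.
Check: Q·(1, 0, 1) = (-5, 0, -5) = -5·(1, 0, 1).

1, 0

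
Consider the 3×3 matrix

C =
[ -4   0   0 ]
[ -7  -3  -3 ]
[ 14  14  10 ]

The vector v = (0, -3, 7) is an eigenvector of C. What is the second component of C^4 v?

First find the eigenvalue: Cv = (0, -12, 28) = 4·(0, -3, 7), so λ = 4.
Then C^4 v = λ^4·v = 4^4·(0, -3, 7) = 256·(0, -3, 7) = (0, -768, 1792).

-768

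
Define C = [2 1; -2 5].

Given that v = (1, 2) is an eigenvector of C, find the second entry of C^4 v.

First find the eigenvalue: Cv = (4, 8) = 4·(1, 2), so λ = 4.
Then C^4 v = λ^4·v = 4^4·(1, 2) = 256·(1, 2) = (256, 512).

512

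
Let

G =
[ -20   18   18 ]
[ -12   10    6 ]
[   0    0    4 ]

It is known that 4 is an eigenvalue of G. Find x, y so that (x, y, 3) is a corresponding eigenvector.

We need (G - 4I)v = 0.
G - 4I = [[-24, 18, 18], [-12, 6, 6], [0, 0, 0]].
Row 1: (-24)·x + (18)·y + (18)·3 = 0
Row 2: (-12)·x + (6)·y + (6)·3 = 0
Row 3: (0)·x + (0)·y + (0)·3 = 0
Solving gives x = 0, y = -3.
Check: G·(0, -3, 3) = (0, -12, 12) = 4·(0, -3, 3).

0, -3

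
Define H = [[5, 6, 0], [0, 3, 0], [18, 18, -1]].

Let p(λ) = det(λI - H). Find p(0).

15

p(0) = det(0·I − H) = det(−H) = (−1)^3·det(H).
det(H) = -15, so p(0) = 15.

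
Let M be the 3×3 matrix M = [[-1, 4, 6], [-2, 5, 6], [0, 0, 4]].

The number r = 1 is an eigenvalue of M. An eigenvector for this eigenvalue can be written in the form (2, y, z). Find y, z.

We need (M - 1I)v = 0.
M - 1I = [[-2, 4, 6], [-2, 4, 6], [0, 0, 3]].
Row 1: (-2)·2 + (4)·y + (6)·z = 0
Row 2: (-2)·2 + (4)·y + (6)·z = 0
Row 3: (0)·2 + (0)·y + (3)·z = 0
Solving gives y = 1, z = 0.
Check: M·(2, 1, 0) = (2, 1, 0) = 1·(2, 1, 0).

1, 0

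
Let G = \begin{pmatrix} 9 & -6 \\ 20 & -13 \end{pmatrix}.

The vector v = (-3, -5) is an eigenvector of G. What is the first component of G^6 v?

-3

First find the eigenvalue: Gv = (3, 5) = -1·(-3, -5), so λ = -1.
Then G^6 v = λ^6·v = (-1)^6·(-3, -5) = 1·(-3, -5) = (-3, -5).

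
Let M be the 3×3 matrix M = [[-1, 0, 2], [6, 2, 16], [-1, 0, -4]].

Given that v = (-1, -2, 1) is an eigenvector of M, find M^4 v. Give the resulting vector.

(-81, -162, 81)

First find the eigenvalue: Mv = (3, 6, -3) = -3·(-1, -2, 1), so λ = -3.
Then M^4 v = λ^4·v = (-3)^4·(-1, -2, 1) = 81·(-1, -2, 1) = (-81, -162, 81).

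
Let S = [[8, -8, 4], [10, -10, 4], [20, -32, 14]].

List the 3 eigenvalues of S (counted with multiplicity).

Compute the characteristic polynomial p(lambda) = det(lambda·I - S).
Expanding the 3×3 determinant: p(lambda) = lambda^3 - 12·lambda^2 + 20·lambda + 96.
Rational-root test: lambda = -2 gives p(-2) = 0.
Factor out (lambda + 2): p(lambda) = (lambda + 2)·(lambda^2 - 14·lambda + 48).
The quadratic factors as (lambda - 6)·(lambda - 8).
Eigenvalues: -2, 6, 8.

-2, 6, 8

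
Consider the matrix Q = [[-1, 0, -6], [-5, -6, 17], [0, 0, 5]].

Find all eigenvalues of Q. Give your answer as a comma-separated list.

-6, -1, 5

The characteristic polynomial is p(λ) = det(λI - Q).
Expanding along the first row, p(λ) = λ^3 + 2λ^2 - 29λ - 30.
Try λ = 5: p(5) = 0, so 5 is a root.
Factor out (λ - 5): p(λ) = (λ - 5)·(λ^2 + 7λ + 6).
The quadratic factors as (λ + 6)·(λ + 1).
Eigenvalues: -6, -1, 5.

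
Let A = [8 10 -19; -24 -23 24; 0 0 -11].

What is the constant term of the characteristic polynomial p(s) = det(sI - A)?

p(0) = det(0·I − A) = det(−A) = (−1)^3·det(A).
det(A) = -616, so p(0) = 616.

616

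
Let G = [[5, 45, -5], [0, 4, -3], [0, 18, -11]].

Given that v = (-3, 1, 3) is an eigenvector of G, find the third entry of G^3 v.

-375

First find the eigenvalue: Gv = (15, -5, -15) = -5·(-3, 1, 3), so λ = -5.
Then G^3 v = λ^3·v = (-5)^3·(-3, 1, 3) = -125·(-3, 1, 3) = (375, -125, -375).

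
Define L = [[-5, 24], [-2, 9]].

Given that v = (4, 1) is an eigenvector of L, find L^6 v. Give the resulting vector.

First find the eigenvalue: Lv = (4, 1) = 1·(4, 1), so λ = 1.
Then L^6 v = λ^6·v = 1^6·(4, 1) = 1·(4, 1) = (4, 1).

(4, 1)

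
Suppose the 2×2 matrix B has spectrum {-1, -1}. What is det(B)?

det(B) is the product of the eigenvalues: (-1) · (-1) = 1.

1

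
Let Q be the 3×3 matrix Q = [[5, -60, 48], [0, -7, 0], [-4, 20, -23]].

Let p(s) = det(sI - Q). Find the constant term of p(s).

p(s) = s^3 + 25s^2 + 203s + 539.
The constant term is 539.

539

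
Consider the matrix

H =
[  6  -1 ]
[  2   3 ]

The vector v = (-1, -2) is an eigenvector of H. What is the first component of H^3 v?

First find the eigenvalue: Hv = (-4, -8) = 4·(-1, -2), so λ = 4.
Then H^3 v = λ^3·v = 4^3·(-1, -2) = 64·(-1, -2) = (-64, -128).

-64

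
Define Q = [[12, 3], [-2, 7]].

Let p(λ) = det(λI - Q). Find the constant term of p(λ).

90

p(λ) = λ^2 - 19λ + 90.
The constant term is 90.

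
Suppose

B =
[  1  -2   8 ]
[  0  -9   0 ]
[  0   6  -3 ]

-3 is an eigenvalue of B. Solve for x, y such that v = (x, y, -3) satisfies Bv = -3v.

6, 0

We need (B + 3I)v = 0.
B + 3I = [[4, -2, 8], [0, -6, 0], [0, 6, 0]].
Row 1: (4)·x + (-2)·y + (8)·-3 = 0
Row 2: (0)·x + (-6)·y + (0)·-3 = 0
Row 3: (0)·x + (6)·y + (0)·-3 = 0
Solving gives x = 6, y = 0.
Check: B·(6, 0, -3) = (-18, 0, 9) = -3·(6, 0, -3).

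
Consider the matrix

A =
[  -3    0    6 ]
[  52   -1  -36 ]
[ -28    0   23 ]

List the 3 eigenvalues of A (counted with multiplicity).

Set up det(sI - A) = 0.
Expanding the 3×3 determinant: p(s) = s^3 - 19s^2 + 79s + 99.
Since p(-1) = 0, s = -1 is a root.
Dividing by (s + 1) leaves s^2 - 20s + 99.
The quadratic factors as (s - 9)·(s - 11).
Eigenvalues: -1, 9, 11.

-1, 9, 11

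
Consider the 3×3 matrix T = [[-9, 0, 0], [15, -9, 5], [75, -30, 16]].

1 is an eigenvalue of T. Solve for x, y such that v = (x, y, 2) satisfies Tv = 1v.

0, 1

We need (T - 1I)v = 0.
T - 1I = [[-10, 0, 0], [15, -10, 5], [75, -30, 15]].
Row 1: (-10)·x + (0)·y + (0)·2 = 0
Row 2: (15)·x + (-10)·y + (5)·2 = 0
Row 3: (75)·x + (-30)·y + (15)·2 = 0
Solving gives x = 0, y = 1.
Check: T·(0, 1, 2) = (0, 1, 2) = 1·(0, 1, 2).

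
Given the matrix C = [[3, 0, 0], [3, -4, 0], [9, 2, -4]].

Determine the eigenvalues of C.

-4, -4, 3

C is lower triangular, so its eigenvalues are the diagonal entries.
Diagonal: 3, -4, -4.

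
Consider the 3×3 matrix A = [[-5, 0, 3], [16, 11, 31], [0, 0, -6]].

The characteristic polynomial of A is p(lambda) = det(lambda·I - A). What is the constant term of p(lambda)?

-330

p(lambda) = lambda^3 - 91·lambda - 330.
The constant term is -330.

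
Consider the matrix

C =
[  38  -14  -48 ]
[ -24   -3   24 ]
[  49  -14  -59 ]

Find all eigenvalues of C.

The characteristic polynomial is p(λ) = det(λI - C).
Cofactor expansion gives p(λ) = λ^3 + 24λ^2 + 173λ + 330.
Rational-root test: λ = -3 gives p(-3) = 0.
Factor out (λ + 3): p(λ) = (λ + 3)·(λ^2 + 21λ + 110).
The quadratic factors as (λ + 11)·(λ + 10).
Eigenvalues: -11, -10, -3.

-11, -10, -3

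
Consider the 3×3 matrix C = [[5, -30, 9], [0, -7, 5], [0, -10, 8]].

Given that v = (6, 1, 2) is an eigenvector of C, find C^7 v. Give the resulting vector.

(13122, 2187, 4374)

First find the eigenvalue: Cv = (18, 3, 6) = 3·(6, 1, 2), so λ = 3.
Then C^7 v = λ^7·v = 3^7·(6, 1, 2) = 2187·(6, 1, 2) = (13122, 2187, 4374).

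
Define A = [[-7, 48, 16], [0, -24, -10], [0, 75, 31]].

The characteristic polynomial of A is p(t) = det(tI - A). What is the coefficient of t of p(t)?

p(t) = t^3 - 43t + 42.
The coefficient of t is -43.

-43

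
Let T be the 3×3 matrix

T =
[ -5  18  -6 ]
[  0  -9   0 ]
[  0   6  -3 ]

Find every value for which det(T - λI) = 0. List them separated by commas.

The characteristic polynomial is p(r) = det(rI - T).
Expanding along the first row, p(r) = r^3 + 17r^2 + 87r + 135.
Try r = -3: p(-3) = 0, so -3 is a root.
Dividing by (r + 3) leaves r^2 + 14r + 45.
The quadratic factors as (r + 9)·(r + 5).
Eigenvalues: -9, -5, -3.

-9, -5, -3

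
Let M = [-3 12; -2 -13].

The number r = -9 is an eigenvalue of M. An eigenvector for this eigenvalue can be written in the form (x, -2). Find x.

We need (M + 9I)v = 0.
M + 9I = [[6, 12], [-2, -4]].
Row 1: (6)·x + (12)·-2 = 0
Row 2: (-2)·x + (-4)·-2 = 0
Solving gives x = 4.
Check: M·(4, -2) = (-36, 18) = -9·(4, -2).

4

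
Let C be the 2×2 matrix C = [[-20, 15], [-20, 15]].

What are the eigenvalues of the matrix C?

-5, 0

det(C - λI) = (-20 - λ)(15 - λ) - (15)·(-20) = λ^2 + 5λ.
This factors as (λ + 5)·λ = 0.
Eigenvalues: -5, 0.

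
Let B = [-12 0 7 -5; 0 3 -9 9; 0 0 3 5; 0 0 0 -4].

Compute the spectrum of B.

B is upper triangular, so its eigenvalues are the diagonal entries.
Diagonal: -12, 3, 3, -4.

-12, -4, 3, 3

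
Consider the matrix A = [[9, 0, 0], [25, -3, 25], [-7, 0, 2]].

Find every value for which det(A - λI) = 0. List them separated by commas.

-3, 2, 9

Compute the characteristic polynomial p(t) = det(tI - A).
Cofactor expansion gives p(t) = t^3 - 8t^2 - 15t + 54.
Since p(9) = 0, t = 9 is a root.
Dividing by (t - 9) leaves t^2 + t - 6.
The quadratic factors as (t + 3)·(t - 2).
Eigenvalues: -3, 2, 9.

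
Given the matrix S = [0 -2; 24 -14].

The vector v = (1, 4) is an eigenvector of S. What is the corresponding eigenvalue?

Compute Sv: S·(1, 4) = (-8, -32).
Since Sv = λv, compare component 1: -8 = λ·1, so λ = -8.

-8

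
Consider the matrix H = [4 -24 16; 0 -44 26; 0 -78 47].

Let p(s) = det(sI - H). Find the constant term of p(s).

160

p(s) = s^3 - 7s^2 - 28s + 160.
The constant term is 160.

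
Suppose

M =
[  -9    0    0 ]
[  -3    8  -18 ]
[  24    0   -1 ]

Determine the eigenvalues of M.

Set up det(λI - M) = 0.
Expanding along the first row, p(λ) = λ^3 + 2λ^2 - 71λ - 72.
Rational-root test: λ = 8 gives p(8) = 0.
Factor out (λ - 8): p(λ) = (λ - 8)·(λ^2 + 10λ + 9).
The quadratic factors as (λ + 9)·(λ + 1).
Eigenvalues: -9, -1, 8.

-9, -1, 8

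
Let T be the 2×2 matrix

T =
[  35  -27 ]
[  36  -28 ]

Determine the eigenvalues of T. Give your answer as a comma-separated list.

det(T - λI) = (35 - λ)(-28 - λ) - (-27)·(36) = λ^2 - 7λ - 8.
This factors as (λ + 1)·(λ - 8) = 0.
Eigenvalues: -1, 8.

-1, 8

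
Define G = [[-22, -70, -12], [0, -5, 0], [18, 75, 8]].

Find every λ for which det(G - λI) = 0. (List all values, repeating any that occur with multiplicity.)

-10, -5, -4

Set up det(λI - G) = 0.
Expanding along the first row, p(λ) = λ^3 + 19λ^2 + 110λ + 200.
Rational-root test: λ = -5 gives p(-5) = 0.
Dividing by (λ + 5) leaves λ^2 + 14λ + 40.
The quadratic factors as (λ + 10)·(λ + 4).
Eigenvalues: -10, -5, -4.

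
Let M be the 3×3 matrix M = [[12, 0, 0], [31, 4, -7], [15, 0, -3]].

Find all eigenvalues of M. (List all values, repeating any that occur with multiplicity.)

Compute the characteristic polynomial p(s) = det(sI - M).
Expanding along the first row, p(s) = s^3 - 13s^2 + 144.
Try s = 12: p(12) = 0, so 12 is a root.
Dividing by (s - 12) leaves s^2 - s - 12.
The quadratic factors as (s + 3)·(s - 4).
Eigenvalues: -3, 4, 12.

-3, 4, 12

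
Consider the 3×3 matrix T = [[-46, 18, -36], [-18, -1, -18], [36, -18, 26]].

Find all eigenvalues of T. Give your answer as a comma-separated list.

The characteristic polynomial is p(λ) = det(λI - T).
Expanding along the first row, p(λ) = λ^3 + 21λ^2 + 120λ + 100.
Try λ = -1: p(-1) = 0, so -1 is a root.
Dividing by (λ + 1) leaves λ^2 + 20λ + 100.
The quadratic factor is (λ + 10)^2.
Eigenvalues: -10, -10, -1.

-10, -10, -1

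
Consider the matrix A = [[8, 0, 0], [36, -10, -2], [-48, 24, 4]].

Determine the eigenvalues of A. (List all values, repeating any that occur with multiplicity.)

-4, -2, 8

Set up det(lambda·I - A) = 0.
Expanding the 3×3 determinant: p(lambda) = lambda^3 - 2·lambda^2 - 40·lambda - 64.
Rational-root test: lambda = -4 gives p(-4) = 0.
Dividing by (lambda + 4) leaves lambda^2 - 6·lambda - 16.
The quadratic factors as (lambda + 2)·(lambda - 8).
Eigenvalues: -4, -2, 8.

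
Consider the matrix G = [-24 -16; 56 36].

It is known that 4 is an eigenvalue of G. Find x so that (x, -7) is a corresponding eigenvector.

4

We need (G - 4I)v = 0.
G - 4I = [[-28, -16], [56, 32]].
Row 1: (-28)·x + (-16)·-7 = 0
Row 2: (56)·x + (32)·-7 = 0
Solving gives x = 4.
Check: G·(4, -7) = (16, -28) = 4·(4, -7).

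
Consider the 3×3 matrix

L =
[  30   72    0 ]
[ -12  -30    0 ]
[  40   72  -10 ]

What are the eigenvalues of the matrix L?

-10, -6, 6

The characteristic polynomial is p(lambda) = det(lambda·I - L).
Cofactor expansion gives p(lambda) = lambda^3 + 10·lambda^2 - 36·lambda - 360.
Rational-root test: lambda = -6 gives p(-6) = 0.
Dividing by (lambda + 6) leaves lambda^2 + 4·lambda - 60.
The quadratic factors as (lambda + 10)·(lambda - 6).
Eigenvalues: -10, -6, 6.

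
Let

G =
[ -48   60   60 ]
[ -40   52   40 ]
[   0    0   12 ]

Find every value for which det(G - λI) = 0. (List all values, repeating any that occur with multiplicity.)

-8, 12, 12

The characteristic polynomial is p(λ) = det(λI - G).
Expanding the 3×3 determinant: p(λ) = λ^3 - 16λ^2 - 48λ + 1152.
Try λ = 12: p(12) = 0, so 12 is a root.
Factor out (λ - 12): p(λ) = (λ - 12)·(λ^2 - 4λ - 96).
The quadratic factors as (λ + 8)·(λ - 12).
Eigenvalues: -8, 12, 12.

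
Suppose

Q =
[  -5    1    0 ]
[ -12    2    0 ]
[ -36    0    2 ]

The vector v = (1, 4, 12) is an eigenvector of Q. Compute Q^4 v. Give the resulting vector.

(1, 4, 12)

First find the eigenvalue: Qv = (-1, -4, -12) = -1·(1, 4, 12), so λ = -1.
Then Q^4 v = λ^4·v = (-1)^4·(1, 4, 12) = 1·(1, 4, 12) = (1, 4, 12).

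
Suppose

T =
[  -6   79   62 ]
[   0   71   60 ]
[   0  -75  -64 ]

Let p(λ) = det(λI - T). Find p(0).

p(0) = det(0·I − T) = det(−T) = (−1)^3·det(T).
det(T) = 264, so p(0) = -264.

-264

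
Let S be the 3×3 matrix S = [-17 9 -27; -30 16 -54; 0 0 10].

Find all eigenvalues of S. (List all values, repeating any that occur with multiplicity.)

-2, 1, 10

The characteristic polynomial is p(lambda) = det(lambda·I - S).
Cofactor expansion gives p(lambda) = lambda^3 - 9·lambda^2 - 12·lambda + 20.
Rational-root test: lambda = 10 gives p(10) = 0.
Factor out (lambda - 10): p(lambda) = (lambda - 10)·(lambda^2 + lambda - 2).
The quadratic factors as (lambda + 2)·(lambda - 1).
Eigenvalues: -2, 1, 10.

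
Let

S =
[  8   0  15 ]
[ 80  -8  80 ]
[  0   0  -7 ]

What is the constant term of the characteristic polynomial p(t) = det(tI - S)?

-448

p(0) = det(0·I − S) = det(−S) = (−1)^3·det(S).
det(S) = 448, so p(0) = -448.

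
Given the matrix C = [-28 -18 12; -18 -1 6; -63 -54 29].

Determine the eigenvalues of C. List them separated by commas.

Set up det(λI - C) = 0.
Expanding along the first row, p(λ) = λ^3 - 57λ - 56.
Try λ = -7: p(-7) = 0, so -7 is a root.
Factor out (λ + 7): p(λ) = (λ + 7)·(λ^2 - 7λ - 8).
The quadratic factors as (λ + 1)·(λ - 8).
Eigenvalues: -7, -1, 8.

-7, -1, 8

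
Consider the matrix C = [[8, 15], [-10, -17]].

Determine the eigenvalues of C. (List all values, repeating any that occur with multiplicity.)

-7, -2

det(C - rI) = (8 - r)(-17 - r) - (15)·(-10) = r^2 + 9r + 14.
This factors as (r + 7)·(r + 2) = 0.
Eigenvalues: -7, -2.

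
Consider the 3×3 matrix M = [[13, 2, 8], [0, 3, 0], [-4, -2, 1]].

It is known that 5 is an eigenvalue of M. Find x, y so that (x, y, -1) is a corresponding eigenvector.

1, 0

We need (M - 5I)v = 0.
M - 5I = [[8, 2, 8], [0, -2, 0], [-4, -2, -4]].
Row 1: (8)·x + (2)·y + (8)·-1 = 0
Row 2: (0)·x + (-2)·y + (0)·-1 = 0
Row 3: (-4)·x + (-2)·y + (-4)·-1 = 0
Solving gives x = 1, y = 0.
Check: M·(1, 0, -1) = (5, 0, -5) = 5·(1, 0, -1).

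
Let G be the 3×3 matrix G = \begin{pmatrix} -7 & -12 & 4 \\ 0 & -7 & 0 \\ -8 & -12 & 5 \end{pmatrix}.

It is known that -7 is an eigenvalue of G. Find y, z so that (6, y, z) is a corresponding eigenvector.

2, 6

We need (G + 7I)v = 0.
G + 7I = [[0, -12, 4], [0, 0, 0], [-8, -12, 12]].
Row 1: (0)·6 + (-12)·y + (4)·z = 0
Row 2: (0)·6 + (0)·y + (0)·z = 0
Row 3: (-8)·6 + (-12)·y + (12)·z = 0
Solving gives y = 2, z = 6.
Check: G·(6, 2, 6) = (-42, -14, -42) = -7·(6, 2, 6).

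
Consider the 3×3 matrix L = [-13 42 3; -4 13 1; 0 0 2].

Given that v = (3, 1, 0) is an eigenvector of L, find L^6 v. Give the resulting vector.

First find the eigenvalue: Lv = (3, 1, 0) = 1·(3, 1, 0), so λ = 1.
Then L^6 v = λ^6·v = 1^6·(3, 1, 0) = 1·(3, 1, 0) = (3, 1, 0).

(3, 1, 0)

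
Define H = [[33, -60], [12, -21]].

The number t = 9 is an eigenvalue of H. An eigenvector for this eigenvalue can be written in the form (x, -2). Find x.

We need (H - 9I)v = 0.
H - 9I = [[24, -60], [12, -30]].
Row 1: (24)·x + (-60)·-2 = 0
Row 2: (12)·x + (-30)·-2 = 0
Solving gives x = -5.
Check: H·(-5, -2) = (-45, -18) = 9·(-5, -2).

-5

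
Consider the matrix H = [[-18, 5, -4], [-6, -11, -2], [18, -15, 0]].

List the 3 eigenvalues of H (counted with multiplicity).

Compute the characteristic polynomial p(μ) = det(μI - H).
Expanding the 3×3 determinant: p(μ) = μ^3 + 29μ^2 + 270μ + 792.
Rational-root test: μ = -6 gives p(-6) = 0.
Factor out (μ + 6): p(μ) = (μ + 6)·(μ^2 + 23μ + 132).
The quadratic factors as (μ + 12)·(μ + 11).
Eigenvalues: -12, -11, -6.

-12, -11, -6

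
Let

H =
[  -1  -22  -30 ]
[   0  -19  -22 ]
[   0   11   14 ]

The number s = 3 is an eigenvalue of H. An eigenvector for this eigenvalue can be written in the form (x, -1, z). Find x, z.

-2, 1

We need (H - 3I)v = 0.
H - 3I = [[-4, -22, -30], [0, -22, -22], [0, 11, 11]].
Row 1: (-4)·x + (-22)·-1 + (-30)·z = 0
Row 2: (0)·x + (-22)·-1 + (-22)·z = 0
Row 3: (0)·x + (11)·-1 + (11)·z = 0
Solving gives x = -2, z = 1.
Check: H·(-2, -1, 1) = (-6, -3, 3) = 3·(-2, -1, 1).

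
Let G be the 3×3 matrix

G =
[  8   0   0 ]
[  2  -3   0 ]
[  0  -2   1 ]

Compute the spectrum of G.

-3, 1, 8

G is lower triangular, so its eigenvalues are the diagonal entries.
Diagonal: 8, -3, 1.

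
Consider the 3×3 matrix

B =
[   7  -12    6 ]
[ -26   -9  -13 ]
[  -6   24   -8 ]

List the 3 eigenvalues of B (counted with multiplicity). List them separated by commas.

-9, -5, 4

The characteristic polynomial is p(λ) = det(λI - B).
Expanding along the first row, p(λ) = λ^3 + 10λ^2 - 11λ - 180.
Try λ = -5: p(-5) = 0, so -5 is a root.
Dividing by (λ + 5) leaves λ^2 + 5λ - 36.
The quadratic factors as (λ + 9)·(λ - 4).
Eigenvalues: -9, -5, 4.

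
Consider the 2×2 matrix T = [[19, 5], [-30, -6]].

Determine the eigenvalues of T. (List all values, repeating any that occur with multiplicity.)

4, 9

det(T - rI) = (19 - r)(-6 - r) - (5)·(-30) = r^2 - 13r + 36.
This factors as (r - 4)·(r - 9) = 0.
Eigenvalues: 4, 9.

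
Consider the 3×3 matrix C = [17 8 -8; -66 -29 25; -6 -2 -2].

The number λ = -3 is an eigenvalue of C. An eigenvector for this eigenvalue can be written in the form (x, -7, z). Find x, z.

We need (C + 3I)v = 0.
C + 3I = [[20, 8, -8], [-66, -26, 25], [-6, -2, 1]].
Row 1: (20)·x + (8)·-7 + (-8)·z = 0
Row 2: (-66)·x + (-26)·-7 + (25)·z = 0
Row 3: (-6)·x + (-2)·-7 + (1)·z = 0
Solving gives x = 2, z = -2.
Check: C·(2, -7, -2) = (-6, 21, 6) = -3·(2, -7, -2).

2, -2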